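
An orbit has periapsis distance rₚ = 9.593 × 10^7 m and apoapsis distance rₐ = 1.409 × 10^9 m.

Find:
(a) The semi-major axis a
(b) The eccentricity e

(a) a = (rₚ + rₐ) / 2 = (9.593e+07 + 1.409e+09) / 2 ≈ 7.525e+08 m = 7.525 × 10^8 m.
(b) e = (rₐ − rₚ) / (rₐ + rₚ) = (1.409e+09 − 9.593e+07) / (1.409e+09 + 9.593e+07) ≈ 0.8725.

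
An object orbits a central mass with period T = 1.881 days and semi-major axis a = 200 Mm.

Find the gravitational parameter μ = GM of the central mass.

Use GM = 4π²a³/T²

Convert to SI: T = 1.881 days = 162518 s; a = 200 Mm = 2e+08 m.
GM = 4π² · a³ / T².
GM = 4π² · (2e+08)³ / (162518)² m³/s² ≈ 1.196e+16 m³/s² = 1.196 × 10^16 m³/s².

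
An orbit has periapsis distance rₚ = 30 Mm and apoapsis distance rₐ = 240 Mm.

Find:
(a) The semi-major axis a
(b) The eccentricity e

Convert to SI: rₚ = 30 Mm = 3e+07 m; rₐ = 240 Mm = 2.4e+08 m.
(a) a = (rₚ + rₐ) / 2 = (3e+07 + 2.4e+08) / 2 ≈ 1.35e+08 m = 135 Mm.
(b) e = (rₐ − rₚ) / (rₐ + rₚ) = (2.4e+08 − 3e+07) / (2.4e+08 + 3e+07) ≈ 0.7778.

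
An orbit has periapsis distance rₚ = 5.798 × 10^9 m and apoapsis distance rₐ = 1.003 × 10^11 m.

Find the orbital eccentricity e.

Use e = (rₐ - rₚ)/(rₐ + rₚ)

e = (rₐ − rₚ) / (rₐ + rₚ).
e = (1.003e+11 − 5.798e+09) / (1.003e+11 + 5.798e+09) = 9.4502e+10 / 1.06098e+11 ≈ 0.8907.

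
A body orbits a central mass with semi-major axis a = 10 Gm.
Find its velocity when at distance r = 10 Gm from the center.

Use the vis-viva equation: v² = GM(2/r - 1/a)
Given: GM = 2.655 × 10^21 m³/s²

Convert to SI: a = 10 Gm = 1e+10 m; r = 10 Gm = 1e+10 m.
Vis-viva: v = √(GM · (2/r − 1/a)).
2/r − 1/a = 2/1e+10 − 1/1e+10 = 1e-10 m⁻¹.
v = √(2.655e+21 · 1e-10) m/s ≈ 5.153e+05 m/s = 515.3 km/s.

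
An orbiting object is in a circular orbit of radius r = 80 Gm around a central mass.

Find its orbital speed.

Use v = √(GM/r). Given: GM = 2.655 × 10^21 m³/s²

Convert to SI: r = 80 Gm = 8e+10 m.
For a circular orbit, gravity supplies the centripetal force, so v = √(GM / r).
v = √(2.655e+21 / 8e+10) m/s ≈ 1.822e+05 m/s = 182.2 km/s.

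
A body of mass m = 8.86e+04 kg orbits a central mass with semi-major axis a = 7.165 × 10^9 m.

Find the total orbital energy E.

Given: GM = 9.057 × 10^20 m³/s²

E = −GMm / (2a).
E = −9.057e+20 · 8.86e+04 / (2 · 7.165e+09) J ≈ -5.6e+15 J = -5.6 PJ.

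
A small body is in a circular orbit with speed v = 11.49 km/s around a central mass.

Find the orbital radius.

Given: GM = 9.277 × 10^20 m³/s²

Convert to SI: v = 11.49 km/s = 11490 m/s.
For a circular orbit, v² = GM / r, so r = GM / v².
r = 9.277e+20 / (11490)² m ≈ 7.027e+12 m = 7.027 Tm.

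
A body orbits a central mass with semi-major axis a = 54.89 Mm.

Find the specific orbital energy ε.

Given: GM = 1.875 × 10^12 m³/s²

Convert to SI: a = 54.89 Mm = 5.489e+07 m.
ε = −GM / (2a).
ε = −1.875e+12 / (2 · 5.489e+07) J/kg ≈ -1.708e+04 J/kg = -17.08 kJ/kg.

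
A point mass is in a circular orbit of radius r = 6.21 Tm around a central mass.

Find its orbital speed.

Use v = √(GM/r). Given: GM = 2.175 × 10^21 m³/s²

Convert to SI: r = 6.21 Tm = 6.21e+12 m.
For a circular orbit, gravity supplies the centripetal force, so v = √(GM / r).
v = √(2.175e+21 / 6.21e+12) m/s ≈ 1.871e+04 m/s = 18.71 km/s.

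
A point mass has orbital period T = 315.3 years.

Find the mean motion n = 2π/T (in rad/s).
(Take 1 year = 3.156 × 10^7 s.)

Convert to SI: T = 315.3 years = 9.95087e+09 s.
n = 2π / T.
n = 2π / 9.95087e+09 s ≈ 6.314e-10 rad/s.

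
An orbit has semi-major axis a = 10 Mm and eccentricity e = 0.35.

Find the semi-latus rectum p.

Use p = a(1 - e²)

Convert to SI: a = 10 Mm = 1e+07 m.
p = a (1 − e²).
p = 1e+07 · (1 − (0.35)²) = 1e+07 · 0.8775 ≈ 8.775e+06 m = 8.775 Mm.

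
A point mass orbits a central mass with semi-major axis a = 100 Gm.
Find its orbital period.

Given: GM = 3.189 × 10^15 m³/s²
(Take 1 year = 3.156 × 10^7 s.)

Convert to SI: a = 100 Gm = 1e+11 m.
Kepler's third law: T = 2π √(a³ / GM).
Substituting a = 1e+11 m and GM = 3.189e+15 m³/s²:
T = 2π √((1e+11)³ / 3.189e+15) s
T ≈ 3.518e+09 s = 111.5 years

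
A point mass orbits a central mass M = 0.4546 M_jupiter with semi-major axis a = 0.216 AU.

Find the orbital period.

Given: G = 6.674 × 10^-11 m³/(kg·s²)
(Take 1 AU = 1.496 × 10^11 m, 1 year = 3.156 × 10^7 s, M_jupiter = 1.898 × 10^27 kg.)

Convert to SI: a = 0.216 AU = 3.23136e+10 m; M = 0.4546 M_jupiter = 8.62831e+26 kg.
GM = G · M = 6.674e-11 · 8.62831e+26 = 5.75853e+16 m³/s².
Kepler's third law: T = 2π √(a³ / GM).
Substituting a = 3.23136e+10 m and GM = 5.75853e+16 m³/s²:
T = 2π √((3.23136e+10)³ / 5.75853e+16) s
T ≈ 1.521e+08 s = 4.819 years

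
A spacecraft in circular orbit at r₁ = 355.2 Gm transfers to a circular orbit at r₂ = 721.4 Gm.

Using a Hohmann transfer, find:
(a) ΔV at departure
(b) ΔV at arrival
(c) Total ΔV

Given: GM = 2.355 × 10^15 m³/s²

Convert to SI: r₁ = 355.2 Gm = 3.552e+11 m; r₂ = 721.4 Gm = 7.214e+11 m.
Transfer semi-major axis: a_t = (r₁ + r₂)/2 = (3.552e+11 + 7.214e+11)/2 = 5.383e+11 m.
Circular speeds: v₁ = √(GM/r₁) = 81.4252 m/s, v₂ = √(GM/r₂) = 57.1357 m/s.
Transfer speeds (vis-viva v² = GM(2/r − 1/a_t)): v₁ᵗ = 94.2616 m/s, v₂ᵗ = 46.4121 m/s.
(a) ΔV₁ = |v₁ᵗ − v₁| ≈ 12.84 m/s = 12.84 m/s.
(b) ΔV₂ = |v₂ − v₂ᵗ| ≈ 10.72 m/s = 10.72 m/s.
(c) ΔV_total = ΔV₁ + ΔV₂ ≈ 23.56 m/s = 23.56 m/s.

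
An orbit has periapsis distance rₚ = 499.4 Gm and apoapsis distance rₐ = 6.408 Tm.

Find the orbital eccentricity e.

Convert to SI: rₚ = 499.4 Gm = 4.994e+11 m; rₐ = 6.408 Tm = 6.408e+12 m.
e = (rₐ − rₚ) / (rₐ + rₚ).
e = (6.408e+12 − 4.994e+11) / (6.408e+12 + 4.994e+11) = 5.9086e+12 / 6.9074e+12 ≈ 0.8554.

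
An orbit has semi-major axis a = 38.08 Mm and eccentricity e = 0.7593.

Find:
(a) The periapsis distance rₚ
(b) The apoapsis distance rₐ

Convert to SI: a = 38.08 Mm = 3.808e+07 m.
(a) rₚ = a(1 − e) = 3.808e+07 · (1 − 0.7593) = 3.808e+07 · 0.2407 ≈ 9.166e+06 m = 9.166 Mm.
(b) rₐ = a(1 + e) = 3.808e+07 · (1 + 0.7593) = 3.808e+07 · 1.7593 ≈ 6.699e+07 m = 66.99 Mm.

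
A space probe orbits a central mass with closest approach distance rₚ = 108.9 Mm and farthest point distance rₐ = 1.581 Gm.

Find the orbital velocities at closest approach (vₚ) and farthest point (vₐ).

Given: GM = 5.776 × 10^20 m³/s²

Convert to SI: rₚ = 108.9 Mm = 1.089e+08 m; rₐ = 1.581 Gm = 1.581e+09 m.
Use the vis-viva equation v² = GM(2/r − 1/a) with a = (rₚ + rₐ)/2 = (1.089e+08 + 1.581e+09)/2 = 8.4495e+08 m.
vₚ = √(GM · (2/rₚ − 1/a)) = √(5.776e+20 · (2/1.089e+08 − 1/8.4495e+08)) m/s ≈ 3.15e+06 m/s = 3150 km/s.
vₐ = √(GM · (2/rₐ − 1/a)) = √(5.776e+20 · (2/1.581e+09 − 1/8.4495e+08)) m/s ≈ 2.17e+05 m/s = 217 km/s.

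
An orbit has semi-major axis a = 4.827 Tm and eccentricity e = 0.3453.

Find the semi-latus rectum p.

Convert to SI: a = 4.827 Tm = 4.827e+12 m.
p = a (1 − e²).
p = 4.827e+12 · (1 − (0.3453)²) = 4.827e+12 · 0.880768 ≈ 4.251e+12 m = 4.251 Tm.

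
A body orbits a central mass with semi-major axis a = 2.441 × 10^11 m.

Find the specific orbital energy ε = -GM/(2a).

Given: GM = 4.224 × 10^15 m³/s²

ε = −GM / (2a).
ε = −4.224e+15 / (2 · 2.441e+11) J/kg ≈ -8652 J/kg = -8.652 kJ/kg.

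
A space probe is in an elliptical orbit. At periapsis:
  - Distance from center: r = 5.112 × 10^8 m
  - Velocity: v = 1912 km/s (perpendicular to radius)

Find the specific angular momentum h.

Convert to SI: v = 1912 km/s = 1.912e+06 m/s.
With v perpendicular to r, h = r · v.
h = 5.112e+08 · 1.912e+06 m²/s ≈ 9.774e+14 m²/s.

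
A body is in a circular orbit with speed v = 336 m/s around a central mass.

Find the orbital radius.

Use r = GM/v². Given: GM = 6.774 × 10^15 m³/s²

For a circular orbit, v² = GM / r, so r = GM / v².
r = 6.774e+15 / (336)² m ≈ 6e+10 m = 60 Gm.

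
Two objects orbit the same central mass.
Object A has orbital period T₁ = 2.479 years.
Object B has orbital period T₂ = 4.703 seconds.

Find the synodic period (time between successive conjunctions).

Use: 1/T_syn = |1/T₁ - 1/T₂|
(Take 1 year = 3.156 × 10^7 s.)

Convert to SI: T₁ = 2.479 years = 7.82372e+07 s.
T_syn = |T₁ · T₂ / (T₁ − T₂)|.
T_syn = |7.82372e+07 · 4.703 / (7.82372e+07 − 4.703)| s ≈ 4.703 s = 4.703 seconds.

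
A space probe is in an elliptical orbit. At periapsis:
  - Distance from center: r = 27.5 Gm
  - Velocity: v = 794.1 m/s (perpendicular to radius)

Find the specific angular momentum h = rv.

Convert to SI: r = 27.5 Gm = 2.75e+10 m.
With v perpendicular to r, h = r · v.
h = 2.75e+10 · 794.1 m²/s ≈ 2.184e+13 m²/s.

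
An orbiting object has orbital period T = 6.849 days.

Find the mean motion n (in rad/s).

Convert to SI: T = 6.849 days = 591754 s.
n = 2π / T.
n = 2π / 591754 s ≈ 1.062e-05 rad/s.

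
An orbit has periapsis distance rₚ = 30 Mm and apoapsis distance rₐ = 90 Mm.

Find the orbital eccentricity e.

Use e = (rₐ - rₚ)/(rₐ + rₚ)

Convert to SI: rₚ = 30 Mm = 3e+07 m; rₐ = 90 Mm = 9e+07 m.
e = (rₐ − rₚ) / (rₐ + rₚ).
e = (9e+07 − 3e+07) / (9e+07 + 3e+07) = 6e+07 / 1.2e+08 ≈ 0.5.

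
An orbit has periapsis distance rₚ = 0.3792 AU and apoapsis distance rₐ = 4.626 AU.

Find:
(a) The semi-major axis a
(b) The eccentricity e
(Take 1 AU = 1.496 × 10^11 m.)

Convert to SI: rₚ = 0.3792 AU = 5.67283e+10 m; rₐ = 4.626 AU = 6.9205e+11 m.
(a) a = (rₚ + rₐ) / 2 = (5.67283e+10 + 6.9205e+11) / 2 ≈ 3.744e+11 m = 2.503 AU.
(b) e = (rₐ − rₚ) / (rₐ + rₚ) = (6.9205e+11 − 5.67283e+10) / (6.9205e+11 + 5.67283e+10) ≈ 0.8485.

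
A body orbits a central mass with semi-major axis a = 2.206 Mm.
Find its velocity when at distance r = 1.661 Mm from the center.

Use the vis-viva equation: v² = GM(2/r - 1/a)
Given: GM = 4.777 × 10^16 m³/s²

Convert to SI: a = 2.206 Mm = 2.206e+06 m; r = 1.661 Mm = 1.661e+06 m.
Vis-viva: v = √(GM · (2/r − 1/a)).
2/r − 1/a = 2/1.661e+06 − 1/2.206e+06 = 7.50785e-07 m⁻¹.
v = √(4.777e+16 · 7.50785e-07) m/s ≈ 1.894e+05 m/s = 189.4 km/s.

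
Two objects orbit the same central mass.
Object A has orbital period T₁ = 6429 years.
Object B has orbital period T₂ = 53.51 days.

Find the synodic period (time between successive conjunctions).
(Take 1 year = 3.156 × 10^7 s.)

Convert to SI: T₁ = 6429 years = 2.02899e+11 s; T₂ = 53.51 days = 4.62326e+06 s.
T_syn = |T₁ · T₂ / (T₁ − T₂)|.
T_syn = |2.02899e+11 · 4.62326e+06 / (2.02899e+11 − 4.62326e+06)| s ≈ 4.623e+06 s = 53.51 days.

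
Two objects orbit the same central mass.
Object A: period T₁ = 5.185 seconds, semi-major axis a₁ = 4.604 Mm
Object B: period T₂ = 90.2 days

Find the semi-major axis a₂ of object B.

Convert to SI: a₁ = 4.604 Mm = 4.604e+06 m; T₂ = 90.2 days = 7.79328e+06 s.
Kepler's third law: (T₁/T₂)² = (a₁/a₂)³ ⇒ a₂ = a₁ · (T₂/T₁)^(2/3).
T₂/T₁ = 7.79328e+06 / 5.185 = 1.50304e+06.
a₂ = 4.604e+06 · (1.50304e+06)^(2/3) m ≈ 6.041e+10 m = 60.41 Gm.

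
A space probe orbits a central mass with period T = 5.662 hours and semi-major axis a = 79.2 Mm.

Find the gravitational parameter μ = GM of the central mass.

Convert to SI: T = 5.662 hours = 20383.2 s; a = 79.2 Mm = 7.92e+07 m.
GM = 4π² · a³ / T².
GM = 4π² · (7.92e+07)³ / (20383.2)² m³/s² ≈ 4.721e+16 m³/s² = 4.721 × 10^16 m³/s².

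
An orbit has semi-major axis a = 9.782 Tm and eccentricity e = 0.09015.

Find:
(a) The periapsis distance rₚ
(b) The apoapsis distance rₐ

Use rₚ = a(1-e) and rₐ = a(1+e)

Convert to SI: a = 9.782 Tm = 9.782e+12 m.
(a) rₚ = a(1 − e) = 9.782e+12 · (1 − 0.09015) = 9.782e+12 · 0.90985 ≈ 8.9e+12 m = 8.9 Tm.
(b) rₐ = a(1 + e) = 9.782e+12 · (1 + 0.09015) = 9.782e+12 · 1.09015 ≈ 1.066e+13 m = 10.66 Tm.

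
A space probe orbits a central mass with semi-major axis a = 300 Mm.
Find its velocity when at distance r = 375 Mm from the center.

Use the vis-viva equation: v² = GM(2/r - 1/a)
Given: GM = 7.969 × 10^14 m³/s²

Convert to SI: a = 300 Mm = 3e+08 m; r = 375 Mm = 3.75e+08 m.
Vis-viva: v = √(GM · (2/r − 1/a)).
2/r − 1/a = 2/3.75e+08 − 1/3e+08 = 2e-09 m⁻¹.
v = √(7.969e+14 · 2e-09) m/s ≈ 1262 m/s = 1.262 km/s.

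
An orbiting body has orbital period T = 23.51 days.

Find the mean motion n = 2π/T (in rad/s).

Convert to SI: T = 23.51 days = 2.03126e+06 s.
n = 2π / T.
n = 2π / 2.03126e+06 s ≈ 3.093e-06 rad/s.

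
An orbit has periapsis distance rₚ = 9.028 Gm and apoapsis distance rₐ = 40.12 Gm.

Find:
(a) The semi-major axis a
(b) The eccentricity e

Convert to SI: rₚ = 9.028 Gm = 9.028e+09 m; rₐ = 40.12 Gm = 4.012e+10 m.
(a) a = (rₚ + rₐ) / 2 = (9.028e+09 + 4.012e+10) / 2 ≈ 2.457e+10 m = 24.57 Gm.
(b) e = (rₐ − rₚ) / (rₐ + rₚ) = (4.012e+10 − 9.028e+09) / (4.012e+10 + 9.028e+09) ≈ 0.6326.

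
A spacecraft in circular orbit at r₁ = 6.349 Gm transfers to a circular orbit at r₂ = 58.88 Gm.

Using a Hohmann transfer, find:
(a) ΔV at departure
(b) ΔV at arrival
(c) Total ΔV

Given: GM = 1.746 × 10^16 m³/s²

Convert to SI: r₁ = 6.349 Gm = 6.349e+09 m; r₂ = 58.88 Gm = 5.888e+10 m.
Transfer semi-major axis: a_t = (r₁ + r₂)/2 = (6.349e+09 + 5.888e+10)/2 = 3.26145e+10 m.
Circular speeds: v₁ = √(GM/r₁) = 1658.32 m/s, v₂ = √(GM/r₂) = 544.551 m/s.
Transfer speeds (vis-viva v² = GM(2/r − 1/a_t)): v₁ᵗ = 2228.17 m/s, v₂ᵗ = 240.262 m/s.
(a) ΔV₁ = |v₁ᵗ − v₁| ≈ 569.8 m/s = 569.8 m/s.
(b) ΔV₂ = |v₂ − v₂ᵗ| ≈ 304.3 m/s = 304.3 m/s.
(c) ΔV_total = ΔV₁ + ΔV₂ ≈ 874.1 m/s = 874.1 m/s.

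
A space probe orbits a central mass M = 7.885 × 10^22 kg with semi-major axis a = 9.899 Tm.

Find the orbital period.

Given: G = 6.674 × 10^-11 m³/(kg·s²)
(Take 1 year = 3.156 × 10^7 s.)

Convert to SI: a = 9.899 Tm = 9.899e+12 m.
GM = G · M = 6.674e-11 · 7.885e+22 = 5.26245e+12 m³/s².
Kepler's third law: T = 2π √(a³ / GM).
Substituting a = 9.899e+12 m and GM = 5.26245e+12 m³/s²:
T = 2π √((9.899e+12)³ / 5.26245e+12) s
T ≈ 8.53e+13 s = 2.703e+06 years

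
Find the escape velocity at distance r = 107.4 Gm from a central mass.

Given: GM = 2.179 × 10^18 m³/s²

Convert to SI: r = 107.4 Gm = 1.074e+11 m.
Escape velocity comes from setting total energy to zero: ½v² − GM/r = 0 ⇒ v_esc = √(2GM / r).
v_esc = √(2 · 2.179e+18 / 1.074e+11) m/s ≈ 6370 m/s = 6.37 km/s.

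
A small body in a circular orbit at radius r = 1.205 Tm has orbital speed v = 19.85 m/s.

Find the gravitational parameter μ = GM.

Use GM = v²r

Convert to SI: r = 1.205 Tm = 1.205e+12 m.
For a circular orbit v² = GM/r, so GM = v² · r.
GM = (19.85)² · 1.205e+12 m³/s² ≈ 4.748e+14 m³/s² = 4.748 × 10^14 m³/s².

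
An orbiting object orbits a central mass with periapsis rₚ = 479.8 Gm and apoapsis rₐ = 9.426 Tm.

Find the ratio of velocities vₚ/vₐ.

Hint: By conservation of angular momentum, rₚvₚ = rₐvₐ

Convert to SI: rₚ = 479.8 Gm = 4.798e+11 m; rₐ = 9.426 Tm = 9.426e+12 m.
Conservation of angular momentum gives rₚvₚ = rₐvₐ, so vₚ/vₐ = rₐ/rₚ.
vₚ/vₐ = 9.426e+12 / 4.798e+11 ≈ 19.65.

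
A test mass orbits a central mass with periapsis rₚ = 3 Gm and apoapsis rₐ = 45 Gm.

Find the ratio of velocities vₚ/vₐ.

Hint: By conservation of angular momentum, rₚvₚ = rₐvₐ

Convert to SI: rₚ = 3 Gm = 3e+09 m; rₐ = 45 Gm = 4.5e+10 m.
Conservation of angular momentum gives rₚvₚ = rₐvₐ, so vₚ/vₐ = rₐ/rₚ.
vₚ/vₐ = 4.5e+10 / 3e+09 ≈ 15.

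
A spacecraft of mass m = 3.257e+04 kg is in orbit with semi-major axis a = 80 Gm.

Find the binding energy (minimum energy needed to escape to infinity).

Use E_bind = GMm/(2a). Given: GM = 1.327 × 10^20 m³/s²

Convert to SI: a = 80 Gm = 8e+10 m.
Total orbital energy is E = −GMm/(2a); binding energy is E_bind = −E = GMm/(2a).
E_bind = 1.327e+20 · 3.257e+04 / (2 · 8e+10) J ≈ 2.701e+13 J = 27.01 TJ.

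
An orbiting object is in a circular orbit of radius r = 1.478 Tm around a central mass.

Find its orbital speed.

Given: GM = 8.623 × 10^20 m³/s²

Convert to SI: r = 1.478 Tm = 1.478e+12 m.
For a circular orbit, gravity supplies the centripetal force, so v = √(GM / r).
v = √(8.623e+20 / 1.478e+12) m/s ≈ 2.415e+04 m/s = 24.15 km/s.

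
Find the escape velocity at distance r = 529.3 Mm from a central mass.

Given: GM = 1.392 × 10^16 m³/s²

Convert to SI: r = 529.3 Mm = 5.293e+08 m.
Escape velocity comes from setting total energy to zero: ½v² − GM/r = 0 ⇒ v_esc = √(2GM / r).
v_esc = √(2 · 1.392e+16 / 5.293e+08) m/s ≈ 7252 m/s = 7.252 km/s.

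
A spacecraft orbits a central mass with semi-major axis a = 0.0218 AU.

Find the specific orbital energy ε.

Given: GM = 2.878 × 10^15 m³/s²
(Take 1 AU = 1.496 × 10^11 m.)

Convert to SI: a = 0.0218 AU = 3.26128e+09 m.
ε = −GM / (2a).
ε = −2.878e+15 / (2 · 3.26128e+09) J/kg ≈ -4.412e+05 J/kg = -441.2 kJ/kg.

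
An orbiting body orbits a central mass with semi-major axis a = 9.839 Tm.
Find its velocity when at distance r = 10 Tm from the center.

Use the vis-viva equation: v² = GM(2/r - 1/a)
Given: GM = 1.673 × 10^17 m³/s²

Convert to SI: a = 9.839 Tm = 9.839e+12 m; r = 10 Tm = 1e+13 m.
Vis-viva: v = √(GM · (2/r − 1/a)).
2/r − 1/a = 2/1e+13 − 1/9.839e+12 = 9.83637e-14 m⁻¹.
v = √(1.673e+17 · 9.83637e-14) m/s ≈ 128.3 m/s = 128.3 m/s.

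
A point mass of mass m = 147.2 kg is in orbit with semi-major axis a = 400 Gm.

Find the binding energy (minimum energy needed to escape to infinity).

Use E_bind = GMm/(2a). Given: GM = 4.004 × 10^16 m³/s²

Convert to SI: a = 400 Gm = 4e+11 m.
Total orbital energy is E = −GMm/(2a); binding energy is E_bind = −E = GMm/(2a).
E_bind = 4.004e+16 · 147.2 / (2 · 4e+11) J ≈ 7.367e+06 J = 7.367 MJ.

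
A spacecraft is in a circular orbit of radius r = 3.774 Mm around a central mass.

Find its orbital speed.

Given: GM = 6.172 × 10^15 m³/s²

Convert to SI: r = 3.774 Mm = 3.774e+06 m.
For a circular orbit, gravity supplies the centripetal force, so v = √(GM / r).
v = √(6.172e+15 / 3.774e+06) m/s ≈ 4.044e+04 m/s = 40.44 km/s.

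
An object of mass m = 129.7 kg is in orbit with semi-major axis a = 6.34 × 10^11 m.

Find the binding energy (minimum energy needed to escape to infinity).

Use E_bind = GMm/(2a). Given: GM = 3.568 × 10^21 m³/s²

Total orbital energy is E = −GMm/(2a); binding energy is E_bind = −E = GMm/(2a).
E_bind = 3.568e+21 · 129.7 / (2 · 6.34e+11) J ≈ 3.65e+11 J = 365 GJ.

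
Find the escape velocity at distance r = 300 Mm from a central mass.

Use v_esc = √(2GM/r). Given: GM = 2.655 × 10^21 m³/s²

Convert to SI: r = 300 Mm = 3e+08 m.
Escape velocity comes from setting total energy to zero: ½v² − GM/r = 0 ⇒ v_esc = √(2GM / r).
v_esc = √(2 · 2.655e+21 / 3e+08) m/s ≈ 4.207e+06 m/s = 4207 km/s.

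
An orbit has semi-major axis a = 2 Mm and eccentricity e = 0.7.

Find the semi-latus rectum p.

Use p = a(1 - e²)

Convert to SI: a = 2 Mm = 2e+06 m.
p = a (1 − e²).
p = 2e+06 · (1 − (0.7)²) = 2e+06 · 0.51 ≈ 1.02e+06 m = 1.02 Mm.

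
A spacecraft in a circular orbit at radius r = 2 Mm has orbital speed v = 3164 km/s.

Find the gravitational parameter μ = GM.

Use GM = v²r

Convert to SI: r = 2 Mm = 2e+06 m; v = 3164 km/s = 3.164e+06 m/s.
For a circular orbit v² = GM/r, so GM = v² · r.
GM = (3.164e+06)² · 2e+06 m³/s² ≈ 2.002e+19 m³/s² = 2.002 × 10^19 m³/s².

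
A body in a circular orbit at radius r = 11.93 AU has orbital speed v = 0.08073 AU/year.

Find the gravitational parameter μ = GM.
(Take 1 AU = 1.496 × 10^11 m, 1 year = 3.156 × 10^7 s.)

Convert to SI: r = 11.93 AU = 1.78473e+12 m; v = 0.08073 AU/year = 382.675 m/s.
For a circular orbit v² = GM/r, so GM = v² · r.
GM = (382.675)² · 1.78473e+12 m³/s² ≈ 2.614e+17 m³/s² = 2.614 × 10^17 m³/s².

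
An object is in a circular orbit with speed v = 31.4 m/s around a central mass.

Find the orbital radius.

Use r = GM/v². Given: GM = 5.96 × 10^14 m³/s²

For a circular orbit, v² = GM / r, so r = GM / v².
r = 5.96e+14 / (31.4)² m ≈ 6.045e+11 m = 604.5 Gm.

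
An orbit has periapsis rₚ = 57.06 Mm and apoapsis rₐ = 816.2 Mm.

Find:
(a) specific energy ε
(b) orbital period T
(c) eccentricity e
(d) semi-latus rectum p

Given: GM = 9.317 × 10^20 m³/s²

Convert to SI: rₚ = 57.06 Mm = 5.706e+07 m; rₐ = 816.2 Mm = 8.162e+08 m.
(a) With a = (rₚ + rₐ)/2 = 4.3663e+08 m, ε = −GM/(2a) = −9.317e+20/(2 · 4.3663e+08) J/kg ≈ -1.067e+12 J/kg
(b) With a = (rₚ + rₐ)/2 = 4.3663e+08 m, T = 2π √(a³/GM) = 2π √((4.3663e+08)³/9.317e+20) s ≈ 1878 s
(c) e = (rₐ − rₚ)/(rₐ + rₚ) = (8.162e+08 − 5.706e+07)/(8.162e+08 + 5.706e+07) ≈ 0.8693
(d) From a = (rₚ + rₐ)/2 = 4.3663e+08 m and e = (rₐ − rₚ)/(rₐ + rₚ) = 0.869317, p = a(1 − e²) = 4.3663e+08 · (1 − (0.869317)²) ≈ 1.067e+08 m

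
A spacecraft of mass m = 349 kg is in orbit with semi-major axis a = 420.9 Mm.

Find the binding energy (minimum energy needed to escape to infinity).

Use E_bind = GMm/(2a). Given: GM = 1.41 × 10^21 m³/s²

Convert to SI: a = 420.9 Mm = 4.209e+08 m.
Total orbital energy is E = −GMm/(2a); binding energy is E_bind = −E = GMm/(2a).
E_bind = 1.41e+21 · 349 / (2 · 4.209e+08) J ≈ 5.846e+14 J = 584.6 TJ.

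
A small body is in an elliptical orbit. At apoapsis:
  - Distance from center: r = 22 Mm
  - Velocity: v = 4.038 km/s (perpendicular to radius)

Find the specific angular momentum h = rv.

Convert to SI: r = 22 Mm = 2.2e+07 m; v = 4.038 km/s = 4038 m/s.
With v perpendicular to r, h = r · v.
h = 2.2e+07 · 4038 m²/s ≈ 8.884e+10 m²/s.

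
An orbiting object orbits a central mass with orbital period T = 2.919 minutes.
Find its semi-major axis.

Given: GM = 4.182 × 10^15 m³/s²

Convert to SI: T = 2.919 minutes = 175.14 s.
Invert Kepler's third law: a = (GM · T² / (4π²))^(1/3).
Substituting T = 175.14 s and GM = 4.182e+15 m³/s²:
a = (4.182e+15 · (175.14)² / (4π²))^(1/3) m
a ≈ 1.481e+06 m = 1.481 Mm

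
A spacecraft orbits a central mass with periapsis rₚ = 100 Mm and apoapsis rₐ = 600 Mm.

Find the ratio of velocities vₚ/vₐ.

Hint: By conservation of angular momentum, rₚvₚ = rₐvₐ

Convert to SI: rₚ = 100 Mm = 1e+08 m; rₐ = 600 Mm = 6e+08 m.
Conservation of angular momentum gives rₚvₚ = rₐvₐ, so vₚ/vₐ = rₐ/rₚ.
vₚ/vₐ = 6e+08 / 1e+08 ≈ 6.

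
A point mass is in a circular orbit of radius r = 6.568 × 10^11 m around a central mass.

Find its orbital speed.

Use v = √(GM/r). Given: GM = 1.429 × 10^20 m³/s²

For a circular orbit, gravity supplies the centripetal force, so v = √(GM / r).
v = √(1.429e+20 / 6.568e+11) m/s ≈ 1.475e+04 m/s = 14.75 km/s.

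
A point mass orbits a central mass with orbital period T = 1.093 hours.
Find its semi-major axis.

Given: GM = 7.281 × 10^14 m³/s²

Convert to SI: T = 1.093 hours = 3934.8 s.
Invert Kepler's third law: a = (GM · T² / (4π²))^(1/3).
Substituting T = 3934.8 s and GM = 7.281e+14 m³/s²:
a = (7.281e+14 · (3934.8)² / (4π²))^(1/3) m
a ≈ 6.585e+06 m = 6.585 × 10^6 m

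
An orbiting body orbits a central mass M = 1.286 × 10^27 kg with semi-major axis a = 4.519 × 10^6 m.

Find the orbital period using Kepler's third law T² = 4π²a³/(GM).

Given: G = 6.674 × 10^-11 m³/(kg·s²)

GM = G · M = 6.674e-11 · 1.286e+27 = 8.58276e+16 m³/s².
Kepler's third law: T = 2π √(a³ / GM).
Substituting a = 4.519e+06 m and GM = 8.58276e+16 m³/s²:
T = 2π √((4.519e+06)³ / 8.58276e+16) s
T ≈ 206 s = 3.434 minutes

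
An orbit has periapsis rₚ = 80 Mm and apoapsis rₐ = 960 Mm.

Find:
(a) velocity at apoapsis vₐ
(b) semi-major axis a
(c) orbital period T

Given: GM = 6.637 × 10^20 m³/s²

Convert to SI: rₚ = 80 Mm = 8e+07 m; rₐ = 960 Mm = 9.6e+08 m.
(a) With a = (rₚ + rₐ)/2 = 5.2e+08 m, vₐ = √(GM (2/rₐ − 1/a)) = √(6.637e+20 · (2/9.6e+08 − 1/5.2e+08)) m/s ≈ 3.261e+05 m/s
(b) a = (rₚ + rₐ)/2 = (8e+07 + 9.6e+08)/2 ≈ 5.2e+08 m
(c) With a = (rₚ + rₐ)/2 = 5.2e+08 m, T = 2π √(a³/GM) = 2π √((5.2e+08)³/6.637e+20) s ≈ 2892 s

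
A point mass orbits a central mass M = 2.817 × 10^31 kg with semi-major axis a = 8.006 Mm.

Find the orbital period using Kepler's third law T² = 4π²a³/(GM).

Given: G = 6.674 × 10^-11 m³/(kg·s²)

Convert to SI: a = 8.006 Mm = 8.006e+06 m.
GM = G · M = 6.674e-11 · 2.817e+31 = 1.88007e+21 m³/s².
Kepler's third law: T = 2π √(a³ / GM).
Substituting a = 8.006e+06 m and GM = 1.88007e+21 m³/s²:
T = 2π √((8.006e+06)³ / 1.88007e+21) s
T ≈ 3.283 s = 3.283 seconds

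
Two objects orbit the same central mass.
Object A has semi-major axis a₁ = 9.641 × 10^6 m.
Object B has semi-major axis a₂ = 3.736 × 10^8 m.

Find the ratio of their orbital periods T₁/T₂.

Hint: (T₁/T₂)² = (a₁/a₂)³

From Kepler's third law, (T₁/T₂)² = (a₁/a₂)³, so T₁/T₂ = (a₁/a₂)^(3/2).
a₁/a₂ = 9.641e+06 / 3.736e+08 = 0.0258057.
T₁/T₂ = (0.0258057)^(3/2) ≈ 0.004145.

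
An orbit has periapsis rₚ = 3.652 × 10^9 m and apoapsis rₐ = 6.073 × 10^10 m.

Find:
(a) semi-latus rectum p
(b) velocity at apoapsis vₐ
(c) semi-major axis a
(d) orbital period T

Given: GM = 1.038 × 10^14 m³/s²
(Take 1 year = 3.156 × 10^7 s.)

(a) From a = (rₚ + rₐ)/2 = 3.2191e+10 m and e = (rₐ − rₚ)/(rₐ + rₚ) = 0.886552, p = a(1 − e²) = 3.2191e+10 · (1 − (0.886552)²) ≈ 6.89e+09 m
(b) With a = (rₚ + rₐ)/2 = 3.2191e+10 m, vₐ = √(GM (2/rₐ − 1/a)) = √(1.038e+14 · (2/6.073e+10 − 1/3.2191e+10)) m/s ≈ 13.92 m/s
(c) a = (rₚ + rₐ)/2 = (3.652e+09 + 6.073e+10)/2 ≈ 3.219e+10 m
(d) With a = (rₚ + rₐ)/2 = 3.2191e+10 m, T = 2π √(a³/GM) = 2π √((3.2191e+10)³/1.038e+14) s ≈ 3.562e+09 s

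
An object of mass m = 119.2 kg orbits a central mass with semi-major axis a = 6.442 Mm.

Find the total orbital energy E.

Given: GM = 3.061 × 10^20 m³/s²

Convert to SI: a = 6.442 Mm = 6.442e+06 m.
E = −GMm / (2a).
E = −3.061e+20 · 119.2 / (2 · 6.442e+06) J ≈ -2.832e+15 J = -2.832 PJ.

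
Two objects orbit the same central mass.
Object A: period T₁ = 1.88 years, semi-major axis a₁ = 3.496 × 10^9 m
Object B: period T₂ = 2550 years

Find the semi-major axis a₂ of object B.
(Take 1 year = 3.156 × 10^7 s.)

Convert to SI: T₁ = 1.88 years = 5.93328e+07 s; T₂ = 2550 years = 8.0478e+10 s.
Kepler's third law: (T₁/T₂)² = (a₁/a₂)³ ⇒ a₂ = a₁ · (T₂/T₁)^(2/3).
T₂/T₁ = 8.0478e+10 / 5.93328e+07 = 1356.38.
a₂ = 3.496e+09 · (1356.38)^(2/3) m ≈ 4.284e+11 m = 4.284 × 10^11 m.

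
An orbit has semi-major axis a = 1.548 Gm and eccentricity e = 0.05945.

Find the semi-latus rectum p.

Convert to SI: a = 1.548 Gm = 1.548e+09 m.
p = a (1 − e²).
p = 1.548e+09 · (1 − (0.05945)²) = 1.548e+09 · 0.996466 ≈ 1.543e+09 m = 1.543 Gm.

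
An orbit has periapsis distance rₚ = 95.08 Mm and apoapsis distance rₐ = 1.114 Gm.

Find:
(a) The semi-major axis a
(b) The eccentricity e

Convert to SI: rₚ = 95.08 Mm = 9.508e+07 m; rₐ = 1.114 Gm = 1.114e+09 m.
(a) a = (rₚ + rₐ) / 2 = (9.508e+07 + 1.114e+09) / 2 ≈ 6.045e+08 m = 604.5 Mm.
(b) e = (rₐ − rₚ) / (rₐ + rₚ) = (1.114e+09 − 9.508e+07) / (1.114e+09 + 9.508e+07) ≈ 0.8427.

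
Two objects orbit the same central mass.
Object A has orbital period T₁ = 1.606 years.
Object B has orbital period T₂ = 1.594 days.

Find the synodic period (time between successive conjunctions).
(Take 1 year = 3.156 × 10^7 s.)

Convert to SI: T₁ = 1.606 years = 5.06854e+07 s; T₂ = 1.594 days = 137722 s.
T_syn = |T₁ · T₂ / (T₁ − T₂)|.
T_syn = |5.06854e+07 · 137722 / (5.06854e+07 − 137722)| s ≈ 1.381e+05 s = 1.598 days.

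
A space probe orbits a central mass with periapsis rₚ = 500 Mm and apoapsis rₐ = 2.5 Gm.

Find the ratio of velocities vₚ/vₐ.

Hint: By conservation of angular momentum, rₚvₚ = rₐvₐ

Convert to SI: rₚ = 500 Mm = 5e+08 m; rₐ = 2.5 Gm = 2.5e+09 m.
Conservation of angular momentum gives rₚvₚ = rₐvₐ, so vₚ/vₐ = rₐ/rₚ.
vₚ/vₐ = 2.5e+09 / 5e+08 ≈ 5.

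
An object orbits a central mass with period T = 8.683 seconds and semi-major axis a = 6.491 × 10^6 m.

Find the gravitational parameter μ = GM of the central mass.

GM = 4π² · a³ / T².
GM = 4π² · (6.491e+06)³ / (8.683)² m³/s² ≈ 1.432e+20 m³/s² = 1.432 × 10^20 m³/s².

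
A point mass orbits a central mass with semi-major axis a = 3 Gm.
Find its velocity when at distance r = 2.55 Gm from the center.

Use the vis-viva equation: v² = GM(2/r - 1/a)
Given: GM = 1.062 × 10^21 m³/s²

Convert to SI: a = 3 Gm = 3e+09 m; r = 2.55 Gm = 2.55e+09 m.
Vis-viva: v = √(GM · (2/r − 1/a)).
2/r − 1/a = 2/2.55e+09 − 1/3e+09 = 4.5098e-10 m⁻¹.
v = √(1.062e+21 · 4.5098e-10) m/s ≈ 6.921e+05 m/s = 692.1 km/s.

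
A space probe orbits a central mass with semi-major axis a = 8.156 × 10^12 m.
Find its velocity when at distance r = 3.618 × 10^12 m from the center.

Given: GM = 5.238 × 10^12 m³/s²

Vis-viva: v = √(GM · (2/r − 1/a)).
2/r − 1/a = 2/3.618e+12 − 1/8.156e+12 = 4.30182e-13 m⁻¹.
v = √(5.238e+12 · 4.30182e-13) m/s ≈ 1.501 m/s = 1.501 m/s.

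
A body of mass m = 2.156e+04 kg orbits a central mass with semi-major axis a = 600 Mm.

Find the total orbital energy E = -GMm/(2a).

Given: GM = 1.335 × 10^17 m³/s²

Convert to SI: a = 600 Mm = 6e+08 m.
E = −GMm / (2a).
E = −1.335e+17 · 2.156e+04 / (2 · 6e+08) J ≈ -2.399e+12 J = -2.399 TJ.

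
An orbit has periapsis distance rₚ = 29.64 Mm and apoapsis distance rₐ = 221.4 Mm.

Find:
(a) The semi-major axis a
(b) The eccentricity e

Convert to SI: rₚ = 29.64 Mm = 2.964e+07 m; rₐ = 221.4 Mm = 2.214e+08 m.
(a) a = (rₚ + rₐ) / 2 = (2.964e+07 + 2.214e+08) / 2 ≈ 1.255e+08 m = 125.5 Mm.
(b) e = (rₐ − rₚ) / (rₐ + rₚ) = (2.214e+08 − 2.964e+07) / (2.214e+08 + 2.964e+07) ≈ 0.7639.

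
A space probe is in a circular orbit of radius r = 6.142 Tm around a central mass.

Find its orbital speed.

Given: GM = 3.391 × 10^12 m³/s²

Convert to SI: r = 6.142 Tm = 6.142e+12 m.
For a circular orbit, gravity supplies the centripetal force, so v = √(GM / r).
v = √(3.391e+12 / 6.142e+12) m/s ≈ 0.743 m/s = 0.743 m/s.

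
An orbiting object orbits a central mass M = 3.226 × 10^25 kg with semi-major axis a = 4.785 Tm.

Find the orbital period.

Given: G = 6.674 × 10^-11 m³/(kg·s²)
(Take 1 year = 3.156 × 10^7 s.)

Convert to SI: a = 4.785 Tm = 4.785e+12 m.
GM = G · M = 6.674e-11 · 3.226e+25 = 2.15303e+15 m³/s².
Kepler's third law: T = 2π √(a³ / GM).
Substituting a = 4.785e+12 m and GM = 2.15303e+15 m³/s²:
T = 2π √((4.785e+12)³ / 2.15303e+15) s
T ≈ 1.417e+12 s = 4.491e+04 years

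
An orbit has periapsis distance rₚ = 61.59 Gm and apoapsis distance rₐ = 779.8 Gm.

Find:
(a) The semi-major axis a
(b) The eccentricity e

Convert to SI: rₚ = 61.59 Gm = 6.159e+10 m; rₐ = 779.8 Gm = 7.798e+11 m.
(a) a = (rₚ + rₐ) / 2 = (6.159e+10 + 7.798e+11) / 2 ≈ 4.207e+11 m = 420.7 Gm.
(b) e = (rₐ − rₚ) / (rₐ + rₚ) = (7.798e+11 − 6.159e+10) / (7.798e+11 + 6.159e+10) ≈ 0.8536.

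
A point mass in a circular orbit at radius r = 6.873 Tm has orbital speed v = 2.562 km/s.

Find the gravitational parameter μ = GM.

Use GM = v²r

Convert to SI: r = 6.873 Tm = 6.873e+12 m; v = 2.562 km/s = 2562 m/s.
For a circular orbit v² = GM/r, so GM = v² · r.
GM = (2562)² · 6.873e+12 m³/s² ≈ 4.511e+19 m³/s² = 4.511 × 10^19 m³/s².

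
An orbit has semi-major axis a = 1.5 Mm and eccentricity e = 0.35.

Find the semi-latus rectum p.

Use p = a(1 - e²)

Convert to SI: a = 1.5 Mm = 1.5e+06 m.
p = a (1 − e²).
p = 1.5e+06 · (1 − (0.35)²) = 1.5e+06 · 0.8775 ≈ 1.316e+06 m = 1.316 Mm.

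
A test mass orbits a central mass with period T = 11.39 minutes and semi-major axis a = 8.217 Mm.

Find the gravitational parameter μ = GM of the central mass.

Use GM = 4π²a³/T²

Convert to SI: T = 11.39 minutes = 683.4 s; a = 8.217 Mm = 8.217e+06 m.
GM = 4π² · a³ / T².
GM = 4π² · (8.217e+06)³ / (683.4)² m³/s² ≈ 4.69e+16 m³/s² = 4.69 × 10^16 m³/s².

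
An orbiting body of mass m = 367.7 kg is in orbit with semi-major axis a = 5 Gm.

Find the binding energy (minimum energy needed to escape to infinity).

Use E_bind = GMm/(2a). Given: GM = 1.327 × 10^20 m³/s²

Convert to SI: a = 5 Gm = 5e+09 m.
Total orbital energy is E = −GMm/(2a); binding energy is E_bind = −E = GMm/(2a).
E_bind = 1.327e+20 · 367.7 / (2 · 5e+09) J ≈ 4.879e+12 J = 4.879 TJ.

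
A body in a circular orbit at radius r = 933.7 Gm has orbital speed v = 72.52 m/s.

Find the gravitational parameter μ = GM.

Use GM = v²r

Convert to SI: r = 933.7 Gm = 9.337e+11 m.
For a circular orbit v² = GM/r, so GM = v² · r.
GM = (72.52)² · 9.337e+11 m³/s² ≈ 4.91e+15 m³/s² = 4.91 × 10^15 m³/s².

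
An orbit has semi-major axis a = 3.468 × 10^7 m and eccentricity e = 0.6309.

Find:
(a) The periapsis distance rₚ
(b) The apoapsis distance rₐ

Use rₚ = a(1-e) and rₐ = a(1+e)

(a) rₚ = a(1 − e) = 3.468e+07 · (1 − 0.6309) = 3.468e+07 · 0.3691 ≈ 1.28e+07 m = 1.28 × 10^7 m.
(b) rₐ = a(1 + e) = 3.468e+07 · (1 + 0.6309) = 3.468e+07 · 1.6309 ≈ 5.656e+07 m = 5.656 × 10^7 m.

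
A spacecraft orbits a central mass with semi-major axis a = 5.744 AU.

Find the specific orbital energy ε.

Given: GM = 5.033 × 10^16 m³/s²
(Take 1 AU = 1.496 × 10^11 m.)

Convert to SI: a = 5.744 AU = 8.59302e+11 m.
ε = −GM / (2a).
ε = −5.033e+16 / (2 · 8.59302e+11) J/kg ≈ -2.929e+04 J/kg = -29.29 kJ/kg.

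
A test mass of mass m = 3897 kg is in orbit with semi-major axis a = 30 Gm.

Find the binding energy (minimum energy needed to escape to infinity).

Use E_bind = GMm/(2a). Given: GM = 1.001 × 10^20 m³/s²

Convert to SI: a = 30 Gm = 3e+10 m.
Total orbital energy is E = −GMm/(2a); binding energy is E_bind = −E = GMm/(2a).
E_bind = 1.001e+20 · 3897 / (2 · 3e+10) J ≈ 6.501e+12 J = 6.501 TJ.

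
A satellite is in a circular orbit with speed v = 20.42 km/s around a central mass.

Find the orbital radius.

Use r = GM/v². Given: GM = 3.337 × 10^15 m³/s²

Convert to SI: v = 20.42 km/s = 20420 m/s.
For a circular orbit, v² = GM / r, so r = GM / v².
r = 3.337e+15 / (20420)² m ≈ 8.003e+06 m = 8.003 Mm.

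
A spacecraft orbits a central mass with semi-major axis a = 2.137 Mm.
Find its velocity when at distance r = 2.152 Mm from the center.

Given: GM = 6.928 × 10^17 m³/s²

Convert to SI: a = 2.137 Mm = 2.137e+06 m; r = 2.152 Mm = 2.152e+06 m.
Vis-viva: v = √(GM · (2/r − 1/a)).
2/r − 1/a = 2/2.152e+06 − 1/2.137e+06 = 4.61422e-07 m⁻¹.
v = √(6.928e+17 · 4.61422e-07) m/s ≈ 5.654e+05 m/s = 565.4 km/s.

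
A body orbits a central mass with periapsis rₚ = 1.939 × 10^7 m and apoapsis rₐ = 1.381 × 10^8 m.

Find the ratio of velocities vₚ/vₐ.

Conservation of angular momentum gives rₚvₚ = rₐvₐ, so vₚ/vₐ = rₐ/rₚ.
vₚ/vₐ = 1.381e+08 / 1.939e+07 ≈ 7.122.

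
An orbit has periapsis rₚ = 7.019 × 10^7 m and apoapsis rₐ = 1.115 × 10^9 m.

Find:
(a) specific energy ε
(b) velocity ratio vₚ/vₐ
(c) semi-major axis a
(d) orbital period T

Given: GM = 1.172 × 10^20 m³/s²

(a) With a = (rₚ + rₐ)/2 = 5.92595e+08 m, ε = −GM/(2a) = −1.172e+20/(2 · 5.92595e+08) J/kg ≈ -9.889e+10 J/kg
(b) Conservation of angular momentum (rₚvₚ = rₐvₐ) gives vₚ/vₐ = rₐ/rₚ = 1.115e+09/7.019e+07 ≈ 15.89
(c) a = (rₚ + rₐ)/2 = (7.019e+07 + 1.115e+09)/2 ≈ 5.926e+08 m
(d) With a = (rₚ + rₐ)/2 = 5.92595e+08 m, T = 2π √(a³/GM) = 2π √((5.92595e+08)³/1.172e+20) s ≈ 8372 s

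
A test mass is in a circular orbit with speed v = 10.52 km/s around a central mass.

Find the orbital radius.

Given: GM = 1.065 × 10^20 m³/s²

Convert to SI: v = 10.52 km/s = 10520 m/s.
For a circular orbit, v² = GM / r, so r = GM / v².
r = 1.065e+20 / (10520)² m ≈ 9.623e+11 m = 9.623 × 10^11 m.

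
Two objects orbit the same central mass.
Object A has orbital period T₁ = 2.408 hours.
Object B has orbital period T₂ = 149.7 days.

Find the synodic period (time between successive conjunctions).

Convert to SI: T₁ = 2.408 hours = 8668.8 s; T₂ = 149.7 days = 1.29341e+07 s.
T_syn = |T₁ · T₂ / (T₁ − T₂)|.
T_syn = |8668.8 · 1.29341e+07 / (8668.8 − 1.29341e+07)| s ≈ 8675 s = 2.41 hours.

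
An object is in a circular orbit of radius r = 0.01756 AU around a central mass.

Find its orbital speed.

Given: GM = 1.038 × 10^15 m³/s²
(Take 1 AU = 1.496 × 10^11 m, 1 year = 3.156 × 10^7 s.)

Convert to SI: r = 0.01756 AU = 2.62698e+09 m.
For a circular orbit, gravity supplies the centripetal force, so v = √(GM / r).
v = √(1.038e+15 / 2.62698e+09) m/s ≈ 628.6 m/s = 0.1326 AU/year.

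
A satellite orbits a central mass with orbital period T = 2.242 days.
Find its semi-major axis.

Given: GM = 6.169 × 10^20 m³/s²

Convert to SI: T = 2.242 days = 193709 s.
Invert Kepler's third law: a = (GM · T² / (4π²))^(1/3).
Substituting T = 193709 s and GM = 6.169e+20 m³/s²:
a = (6.169e+20 · (193709)² / (4π²))^(1/3) m
a ≈ 8.37e+09 m = 8.37 × 10^9 m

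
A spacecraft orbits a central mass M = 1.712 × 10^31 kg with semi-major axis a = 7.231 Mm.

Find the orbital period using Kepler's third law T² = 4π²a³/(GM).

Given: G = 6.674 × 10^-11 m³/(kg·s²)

Convert to SI: a = 7.231 Mm = 7.231e+06 m.
GM = G · M = 6.674e-11 · 1.712e+31 = 1.14259e+21 m³/s².
Kepler's third law: T = 2π √(a³ / GM).
Substituting a = 7.231e+06 m and GM = 1.14259e+21 m³/s²:
T = 2π √((7.231e+06)³ / 1.14259e+21) s
T ≈ 3.614 s = 3.614 seconds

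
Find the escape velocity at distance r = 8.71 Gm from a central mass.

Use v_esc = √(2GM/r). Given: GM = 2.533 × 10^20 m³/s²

Convert to SI: r = 8.71 Gm = 8.71e+09 m.
Escape velocity comes from setting total energy to zero: ½v² − GM/r = 0 ⇒ v_esc = √(2GM / r).
v_esc = √(2 · 2.533e+20 / 8.71e+09) m/s ≈ 2.412e+05 m/s = 241.2 km/s.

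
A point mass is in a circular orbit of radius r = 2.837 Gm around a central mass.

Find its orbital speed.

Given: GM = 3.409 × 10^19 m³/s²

Convert to SI: r = 2.837 Gm = 2.837e+09 m.
For a circular orbit, gravity supplies the centripetal force, so v = √(GM / r).
v = √(3.409e+19 / 2.837e+09) m/s ≈ 1.096e+05 m/s = 109.6 km/s.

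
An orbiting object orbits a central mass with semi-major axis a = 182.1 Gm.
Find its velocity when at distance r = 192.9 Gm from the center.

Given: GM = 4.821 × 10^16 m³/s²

Convert to SI: a = 182.1 Gm = 1.821e+11 m; r = 192.9 Gm = 1.929e+11 m.
Vis-viva: v = √(GM · (2/r − 1/a)).
2/r − 1/a = 2/1.929e+11 − 1/1.821e+11 = 4.87658e-12 m⁻¹.
v = √(4.821e+16 · 4.87658e-12) m/s ≈ 484.9 m/s = 484.9 m/s.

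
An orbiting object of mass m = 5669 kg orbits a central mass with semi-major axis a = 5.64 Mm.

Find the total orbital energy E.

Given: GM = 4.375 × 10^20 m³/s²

Convert to SI: a = 5.64 Mm = 5.64e+06 m.
E = −GMm / (2a).
E = −4.375e+20 · 5669 / (2 · 5.64e+06) J ≈ -2.199e+17 J = -219.9 PJ.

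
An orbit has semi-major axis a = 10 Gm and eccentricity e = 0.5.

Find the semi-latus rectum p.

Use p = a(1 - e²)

Convert to SI: a = 10 Gm = 1e+10 m.
p = a (1 − e²).
p = 1e+10 · (1 − (0.5)²) = 1e+10 · 0.75 ≈ 7.5e+09 m = 7.5 Gm.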